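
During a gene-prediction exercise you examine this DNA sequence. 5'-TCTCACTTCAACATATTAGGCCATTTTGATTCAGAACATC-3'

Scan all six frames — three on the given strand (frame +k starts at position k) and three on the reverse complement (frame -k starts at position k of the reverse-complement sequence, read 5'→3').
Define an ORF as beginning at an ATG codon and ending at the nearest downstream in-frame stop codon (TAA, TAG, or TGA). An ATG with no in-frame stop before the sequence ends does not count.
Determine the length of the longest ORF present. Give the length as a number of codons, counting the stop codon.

Reverse complement (5'→3'): GATGTTCTGAATCAAAATGGCCTAATATGTTGAAGTGAGA
Frame +1: TCT CAC TTC AAC ATA TTA GGC CAT TTT GAT TCA GAA CAT — no ATG→stop ORF.
Frame +2: CTC ACT TCA ACA TAT TAG GCC ATT TTG ATT CAG AAC ATC — no ATG→stop ORF.
Frame +3: TCA CTT CAA CAT ATT AGG CCA TTT TGA TTC AGA ACA — no ATG→stop ORF.
Frame -1: GAT GTT CTG AAT CAA AAT GGC CTA ATA TGT TGA AGT GAG — no ATG→stop ORF.
Frame -2: ATG TTC TGA ATC AAA ATG GCC TAA TAT GTT GAA GTG AGA — ATG at 2, stop TGA at 8 → 9 nt; ATG at 17, stop TAA at 23 → 9 nt.
Frame -3: TGT TCT GAA TCA AAA TGG CCT AAT ATG TTG AAG TGA — ATG at 27, stop TGA at 36 → 12 nt.
Longest: frame -3, positions 27–38, 12 nt = 4 codons = 3 aa. → 4 codons.

4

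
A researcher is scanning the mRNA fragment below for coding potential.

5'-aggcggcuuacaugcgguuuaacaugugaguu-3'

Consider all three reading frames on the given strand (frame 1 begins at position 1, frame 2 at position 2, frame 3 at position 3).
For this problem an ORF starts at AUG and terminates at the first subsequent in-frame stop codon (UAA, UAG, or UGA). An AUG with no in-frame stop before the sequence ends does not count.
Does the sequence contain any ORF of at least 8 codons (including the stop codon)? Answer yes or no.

no

Frame 1: AGG CGG CUU ACA UGC GGU UUA ACA UGU GAG — no AUG→stop ORF.
Frame 2: GGC GGC UUA CAU GCG GUU UAA CAU GUG AGU — no AUG→stop ORF.
Frame 3: GCG GCU UAC AUG CGG UUU AAC AUG UGA GUU — AUG at 12, stop UGA at 27 → 18 nt; AUG at 24, stop UGA at 27 → 6 nt.
Largest ORF found is 6 codons < 8, so no.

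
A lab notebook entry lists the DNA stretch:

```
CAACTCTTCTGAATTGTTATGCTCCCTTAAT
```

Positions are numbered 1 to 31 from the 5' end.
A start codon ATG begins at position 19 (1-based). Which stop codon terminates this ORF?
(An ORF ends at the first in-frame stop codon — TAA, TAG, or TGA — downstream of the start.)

TAA

Codons from position 19: ATG (19–21), CTC (22–24), CCT (25–27), TAA (28–30).
The first in-frame stop codon is TAA.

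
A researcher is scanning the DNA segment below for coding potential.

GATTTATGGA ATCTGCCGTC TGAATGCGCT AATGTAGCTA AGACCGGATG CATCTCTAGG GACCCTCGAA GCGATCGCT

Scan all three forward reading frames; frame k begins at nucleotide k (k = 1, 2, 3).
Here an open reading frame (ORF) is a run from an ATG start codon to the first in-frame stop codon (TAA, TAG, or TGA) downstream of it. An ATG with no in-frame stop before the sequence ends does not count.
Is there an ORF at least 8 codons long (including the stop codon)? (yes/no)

Frame 1: GAT TTA TGG AAT CTG CCG TCT GAA TGC GCT AAT GTA GCT AAG ACC GGA TGC ATC TCT AGG GAC CCT CGA AGC GAT CGC — no ATG→stop ORF.
Frame 2: ATT TAT GGA ATC TGC CGT CTG AAT GCG CTA ATG TAG CTA AGA CCG GAT GCA TCT CTA GGG ACC CTC GAA GCG ATC GCT — ATG at 32, stop TAG at 35 → 6 nt.
Frame 3: TTT ATG GAA TCT GCC GTC TGA ATG CGC TAA TGT AGC TAA GAC CGG ATG CAT CTC TAG GGA CCC TCG AAG CGA TCG — ATG at 6, stop TGA at 21 → 18 nt; ATG at 24, stop TAA at 30 → 9 nt; ATG at 48, stop TAG at 57 → 12 nt.
Largest ORF found is 6 codons < 8, so no.

no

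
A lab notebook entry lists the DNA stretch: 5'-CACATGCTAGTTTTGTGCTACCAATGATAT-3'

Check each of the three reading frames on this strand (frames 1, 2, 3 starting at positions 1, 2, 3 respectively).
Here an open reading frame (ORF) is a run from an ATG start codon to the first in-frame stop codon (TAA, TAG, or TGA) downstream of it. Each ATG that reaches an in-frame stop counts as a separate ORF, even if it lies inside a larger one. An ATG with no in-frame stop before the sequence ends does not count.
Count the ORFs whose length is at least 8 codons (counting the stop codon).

1

Frame 1: CAC ATG CTA GTT TTG TGC TAC CAA TGA TAT — ATG at 4, stop TGA at 25 → 24 nt.
Frame 2: ACA TGC TAG TTT TGT GCT ACC AAT GAT — no ATG→stop ORF.
Frame 3: CAT GCT AGT TTT GTG CTA CCA ATG ATA — no ATG→stop ORF.
ORFs ≥ 8 codons: frame 1 4–27 (8 codons). Count = 1.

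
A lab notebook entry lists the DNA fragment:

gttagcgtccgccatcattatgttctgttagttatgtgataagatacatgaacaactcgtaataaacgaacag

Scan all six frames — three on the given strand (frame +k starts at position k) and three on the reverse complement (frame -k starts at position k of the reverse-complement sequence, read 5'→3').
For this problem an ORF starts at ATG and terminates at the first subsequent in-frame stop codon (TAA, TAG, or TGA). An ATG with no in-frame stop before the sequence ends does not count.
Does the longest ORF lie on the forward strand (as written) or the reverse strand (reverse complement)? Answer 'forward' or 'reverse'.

reverse

Reverse complement (5'→3'): CTGTTCGTTTATTACGAGTTGTTCATGTATCTTATCACATAACTAACAGAACATAATGATGGCGGACGCTAAC
Frame +1: GTT AGC GTC CGC CAT CAT TAT GTT CTG TTA GTT ATG TGA TAA GAT ACA TGA ACA ACT CGT AAT AAA CGA ACA — ATG at 34, stop TGA at 37 → 6 nt.
Frame +2: TTA GCG TCC GCC ATC ATT ATG TTC TGT TAG TTA TGT GAT AAG ATA CAT GAA CAA CTC GTA ATA AAC GAA CAG — ATG at 20, stop TAG at 29 → 12 nt.
Frame +3: TAG CGT CCG CCA TCA TTA TGT TCT GTT AGT TAT GTG ATA AGA TAC ATG AAC AAC TCG TAA TAA ACG AAC — ATG at 48, stop TAA at 60 → 15 nt.
Frame -1: CTG TTC GTT TAT TAC GAG TTG TTC ATG TAT CTT ATC ACA TAA CTA ACA GAA CAT AAT GAT GGC GGA CGC TAA — ATG at 25, stop TAA at 40 → 18 nt.
Frame -2: TGT TCG TTT ATT ACG AGT TGT TCA TGT ATC TTA TCA CAT AAC TAA CAG AAC ATA ATG ATG GCG GAC GCT AAC — no ATG→stop ORF.
Frame -3: GTT CGT TTA TTA CGA GTT GTT CAT GTA TCT TAT CAC ATA ACT AAC AGA ACA TAA TGA TGG CGG ACG CTA — no ATG→stop ORF.
Forward-strand max 15 nt; reverse-strand max 18 nt. The reverse strand has the longer ORF.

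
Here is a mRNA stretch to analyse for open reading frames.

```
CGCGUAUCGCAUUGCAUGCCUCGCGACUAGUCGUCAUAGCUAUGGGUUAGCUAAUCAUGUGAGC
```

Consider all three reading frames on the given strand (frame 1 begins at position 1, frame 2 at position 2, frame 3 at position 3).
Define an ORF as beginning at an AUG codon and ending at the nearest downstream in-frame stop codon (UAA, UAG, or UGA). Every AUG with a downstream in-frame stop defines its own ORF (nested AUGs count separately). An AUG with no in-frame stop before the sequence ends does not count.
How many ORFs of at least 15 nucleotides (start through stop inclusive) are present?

1

Frame 1: CGC GUA UCG CAU UGC AUG CCU CGC GAC UAG UCG UCA UAG CUA UGG GUU AGC UAA UCA UGU GAG — AUG at 16, stop UAG at 28 → 15 nt.
Frame 2: GCG UAU CGC AUU GCA UGC CUC GCG ACU AGU CGU CAU AGC UAU GGG UUA GCU AAU CAU GUG AGC — no AUG→stop ORF.
Frame 3: CGU AUC GCA UUG CAU GCC UCG CGA CUA GUC GUC AUA GCU AUG GGU UAG CUA AUC AUG UGA — AUG at 42, stop UAG at 48 → 9 nt; AUG at 57, stop UGA at 60 → 6 nt.
ORFs ≥ 15 nucleotides: frame 1 16–30 (15 nucleotides). Count = 1.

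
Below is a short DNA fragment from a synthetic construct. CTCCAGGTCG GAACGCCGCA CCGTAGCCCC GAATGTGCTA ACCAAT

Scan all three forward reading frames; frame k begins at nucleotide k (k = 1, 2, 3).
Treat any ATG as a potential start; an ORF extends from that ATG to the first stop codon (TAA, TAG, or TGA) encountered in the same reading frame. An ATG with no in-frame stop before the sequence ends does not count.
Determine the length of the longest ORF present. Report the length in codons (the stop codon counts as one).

Frame 1: CTC CAG GTC GGA ACG CCG CAC CGT AGC CCC GAA TGT GCT AAC CAA — no ATG→stop ORF.
Frame 2: TCC AGG TCG GAA CGC CGC ACC GTA GCC CCG AAT GTG CTA ACC AAT — no ATG→stop ORF.
Frame 3: CCA GGT CGG AAC GCC GCA CCG TAG CCC CGA ATG TGC TAA CCA — ATG at 33, stop TAA at 39 → 9 nt.
Longest: frame 3, positions 33–41, 9 nt = 3 codons = 2 aa. → 3 codons.

3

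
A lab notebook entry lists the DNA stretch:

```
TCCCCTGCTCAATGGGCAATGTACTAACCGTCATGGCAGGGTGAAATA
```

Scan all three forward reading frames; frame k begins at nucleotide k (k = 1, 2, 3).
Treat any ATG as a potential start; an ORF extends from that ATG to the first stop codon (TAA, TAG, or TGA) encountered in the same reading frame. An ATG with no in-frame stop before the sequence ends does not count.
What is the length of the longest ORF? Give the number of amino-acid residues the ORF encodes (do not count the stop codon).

Frame 1: TCC CCT GCT CAA TGG GCA ATG TAC TAA CCG TCA TGG CAG GGT GAA ATA — ATG at 19, stop TAA at 25 → 9 nt.
Frame 2: CCC CTG CTC AAT GGG CAA TGT ACT AAC CGT CAT GGC AGG GTG AAA — no ATG→stop ORF.
Frame 3: CCC TGC TCA ATG GGC AAT GTA CTA ACC GTC ATG GCA GGG TGA AAT — ATG at 12, stop TGA at 42 → 33 nt; ATG at 33, stop TGA at 42 → 12 nt.
Longest: frame 3, positions 12–44, 33 nt = 11 codons = 10 aa. → 10 amino acids.

10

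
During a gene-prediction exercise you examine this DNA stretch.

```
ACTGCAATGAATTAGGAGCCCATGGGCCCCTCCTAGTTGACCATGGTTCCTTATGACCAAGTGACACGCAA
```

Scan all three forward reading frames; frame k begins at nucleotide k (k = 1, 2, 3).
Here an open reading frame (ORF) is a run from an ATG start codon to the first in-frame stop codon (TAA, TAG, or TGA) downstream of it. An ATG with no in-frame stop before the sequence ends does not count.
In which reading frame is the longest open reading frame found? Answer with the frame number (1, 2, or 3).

1

Frame 1: ACT GCA ATG AAT TAG GAG CCC ATG GGC CCC TCC TAG TTG ACC ATG GTT CCT TAT GAC CAA GTG ACA CGC — ATG at 7, stop TAG at 13 → 9 nt; ATG at 22, stop TAG at 34 → 15 nt.
Frame 2: CTG CAA TGA ATT AGG AGC CCA TGG GCC CCT CCT AGT TGA CCA TGG TTC CTT ATG ACC AAG TGA CAC GCA — ATG at 53, stop TGA at 62 → 12 nt.
Frame 3: TGC AAT GAA TTA GGA GCC CAT GGG CCC CTC CTA GTT GAC CAT GGT TCC TTA TGA CCA AGT GAC ACG CAA — no ATG→stop ORF.
Longest ORF is 15 nt in frame 1 (positions 22–36).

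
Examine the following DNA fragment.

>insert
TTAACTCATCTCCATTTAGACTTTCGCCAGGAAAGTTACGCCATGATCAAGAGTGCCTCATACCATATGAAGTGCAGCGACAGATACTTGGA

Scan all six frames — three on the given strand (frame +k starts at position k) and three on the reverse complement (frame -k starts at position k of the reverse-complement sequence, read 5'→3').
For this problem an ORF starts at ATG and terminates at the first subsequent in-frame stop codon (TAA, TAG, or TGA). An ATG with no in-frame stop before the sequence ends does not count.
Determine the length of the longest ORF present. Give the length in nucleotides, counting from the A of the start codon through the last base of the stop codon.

15

Reverse complement (5'→3'): TCCAAGTATCTGTCGCTGCACTTCATATGGTATGAGGCACTCTTGATCATGGCGTAACTTTCCTGGCGAAAGTCTAAATGGAGATGAGTTAA
Frame +1: TTA ACT CAT CTC CAT TTA GAC TTT CGC CAG GAA AGT TAC GCC ATG ATC AAG AGT GCC TCA TAC CAT ATG AAG TGC AGC GAC AGA TAC TTG — no ATG→stop ORF.
Frame +2: TAA CTC ATC TCC ATT TAG ACT TTC GCC AGG AAA GTT ACG CCA TGA TCA AGA GTG CCT CAT ACC ATA TGA AGT GCA GCG ACA GAT ACT TGG — no ATG→stop ORF.
Frame +3: AAC TCA TCT CCA TTT AGA CTT TCG CCA GGA AAG TTA CGC CAT GAT CAA GAG TGC CTC ATA CCA TAT GAA GTG CAG CGA CAG ATA CTT GGA — no ATG→stop ORF.
Frame -1: TCC AAG TAT CTG TCG CTG CAC TTC ATA TGG TAT GAG GCA CTC TTG ATC ATG GCG TAA CTT TCC TGG CGA AAG TCT AAA TGG AGA TGA GTT — ATG at 49, stop TAA at 55 → 9 nt.
Frame -2: CCA AGT ATC TGT CGC TGC ACT TCA TAT GGT ATG AGG CAC TCT TGA TCA TGG CGT AAC TTT CCT GGC GAA AGT CTA AAT GGA GAT GAG TTA — ATG at 32, stop TGA at 44 → 15 nt.
Frame -3: CAA GTA TCT GTC GCT GCA CTT CAT ATG GTA TGA GGC ACT CTT GAT CAT GGC GTA ACT TTC CTG GCG AAA GTC TAA ATG GAG ATG AGT TAA — ATG at 27, stop TGA at 33 → 9 nt; ATG at 78, stop TAA at 90 → 15 nt; ATG at 84, stop TAA at 90 → 9 nt.
Longest: frame -2, positions 32–46, 15 nt = 5 codons = 4 aa. → 15 nucleotides.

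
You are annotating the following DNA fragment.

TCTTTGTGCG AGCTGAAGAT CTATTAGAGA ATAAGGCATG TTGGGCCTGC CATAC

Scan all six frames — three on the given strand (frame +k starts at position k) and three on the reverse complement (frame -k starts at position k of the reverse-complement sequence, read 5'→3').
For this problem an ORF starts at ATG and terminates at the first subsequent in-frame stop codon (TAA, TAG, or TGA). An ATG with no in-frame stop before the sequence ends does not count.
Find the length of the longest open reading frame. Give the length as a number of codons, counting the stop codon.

10

Reverse complement (5'→3'): GTATGGCAGGCCCAACATGCCTTATTCTCTAATAGATCTTCAGCTCGCACAAAGA
Frame +1: TCT TTG TGC GAG CTG AAG ATC TAT TAG AGA ATA AGG CAT GTT GGG CCT GCC ATA — no ATG→stop ORF.
Frame +2: CTT TGT GCG AGC TGA AGA TCT ATT AGA GAA TAA GGC ATG TTG GGC CTG CCA TAC — no ATG→stop ORF.
Frame +3: TTT GTG CGA GCT GAA GAT CTA TTA GAG AAT AAG GCA TGT TGG GCC TGC CAT — no ATG→stop ORF.
Frame -1: GTA TGG CAG GCC CAA CAT GCC TTA TTC TCT AAT AGA TCT TCA GCT CGC ACA AAG — no ATG→stop ORF.
Frame -2: TAT GGC AGG CCC AAC ATG CCT TAT TCT CTA ATA GAT CTT CAG CTC GCA CAA AGA — no ATG→stop ORF.
Frame -3: ATG GCA GGC CCA ACA TGC CTT ATT CTC TAA TAG ATC TTC AGC TCG CAC AAA — ATG at 3, stop TAA at 30 → 30 nt.
Longest: frame -3, positions 3–32, 30 nt = 10 codons = 9 aa. → 10 codons.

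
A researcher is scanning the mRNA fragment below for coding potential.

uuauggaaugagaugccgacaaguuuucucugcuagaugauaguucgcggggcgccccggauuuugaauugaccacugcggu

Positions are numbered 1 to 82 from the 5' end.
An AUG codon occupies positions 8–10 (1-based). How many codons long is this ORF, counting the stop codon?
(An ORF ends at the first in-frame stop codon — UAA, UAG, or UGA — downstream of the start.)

Codons from position 8: AUG (8–10), AGA (11–13), UGC (14–16), CGA (17–19), CAA (20–22), GUU (23–25), UUC (26–28), UCU (29–31), GCU (32–34), AGA (35–37), UGA (38–40).
UGA is the first in-frame stop; that's 11 codons including the stop.

11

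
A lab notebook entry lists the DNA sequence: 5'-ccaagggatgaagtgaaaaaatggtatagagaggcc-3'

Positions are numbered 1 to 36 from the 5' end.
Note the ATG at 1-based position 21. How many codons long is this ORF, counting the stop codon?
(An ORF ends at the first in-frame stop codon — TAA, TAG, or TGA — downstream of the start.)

Codons from position 21: ATG (21–23), GTA (24–26), TAG (27–29).
TAG is the first in-frame stop; that's 3 codons including the stop.

3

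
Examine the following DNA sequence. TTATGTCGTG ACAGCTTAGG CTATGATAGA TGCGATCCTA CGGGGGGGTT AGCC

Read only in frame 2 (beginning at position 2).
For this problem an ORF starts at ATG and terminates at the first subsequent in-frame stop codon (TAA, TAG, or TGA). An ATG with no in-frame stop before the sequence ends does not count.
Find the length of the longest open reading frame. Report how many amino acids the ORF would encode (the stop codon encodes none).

9

Frame 2: TAT GTC GTG ACA GCT TAG GCT ATG ATA GAT GCG ATC CTA CGG GGG GGT TAG — ATG at 23, stop TAG at 50 → 30 nt.
Longest: frame 2, positions 23–52, 30 nt = 10 codons = 9 aa. → 9 amino acids.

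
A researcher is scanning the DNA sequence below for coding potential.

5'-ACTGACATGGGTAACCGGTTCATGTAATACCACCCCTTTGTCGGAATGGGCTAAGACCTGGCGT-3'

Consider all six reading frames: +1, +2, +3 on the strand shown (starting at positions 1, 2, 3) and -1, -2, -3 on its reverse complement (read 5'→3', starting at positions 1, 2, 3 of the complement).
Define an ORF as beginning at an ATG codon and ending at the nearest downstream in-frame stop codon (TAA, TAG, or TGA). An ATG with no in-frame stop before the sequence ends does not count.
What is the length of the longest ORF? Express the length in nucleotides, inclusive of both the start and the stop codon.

Reverse complement (5'→3'): ACGCCAGGTCTTAGCCCATTCCGACAAAGGGGTGGTATTACATGAACCGGTTACCCATGTCAGT
Frame +1: ACT GAC ATG GGT AAC CGG TTC ATG TAA TAC CAC CCC TTT GTC GGA ATG GGC TAA GAC CTG GCG — ATG at 7, stop TAA at 25 → 21 nt; ATG at 22, stop TAA at 25 → 6 nt; ATG at 46, stop TAA at 52 → 9 nt.
Frame +2: CTG ACA TGG GTA ACC GGT TCA TGT AAT ACC ACC CCT TTG TCG GAA TGG GCT AAG ACC TGG CGT — no ATG→stop ORF.
Frame +3: TGA CAT GGG TAA CCG GTT CAT GTA ATA CCA CCC CTT TGT CGG AAT GGG CTA AGA CCT GGC — no ATG→stop ORF.
Frame -1: ACG CCA GGT CTT AGC CCA TTC CGA CAA AGG GGT GGT ATT ACA TGA ACC GGT TAC CCA TGT CAG — no ATG→stop ORF.
Frame -2: CGC CAG GTC TTA GCC CAT TCC GAC AAA GGG GTG GTA TTA CAT GAA CCG GTT ACC CAT GTC AGT — no ATG→stop ORF.
Frame -3: GCC AGG TCT TAG CCC ATT CCG ACA AAG GGG TGG TAT TAC ATG AAC CGG TTA CCC ATG TCA — no ATG→stop ORF.
Longest: frame +1, positions 7–27, 21 nt = 7 codons = 6 aa. → 21 nucleotides.

21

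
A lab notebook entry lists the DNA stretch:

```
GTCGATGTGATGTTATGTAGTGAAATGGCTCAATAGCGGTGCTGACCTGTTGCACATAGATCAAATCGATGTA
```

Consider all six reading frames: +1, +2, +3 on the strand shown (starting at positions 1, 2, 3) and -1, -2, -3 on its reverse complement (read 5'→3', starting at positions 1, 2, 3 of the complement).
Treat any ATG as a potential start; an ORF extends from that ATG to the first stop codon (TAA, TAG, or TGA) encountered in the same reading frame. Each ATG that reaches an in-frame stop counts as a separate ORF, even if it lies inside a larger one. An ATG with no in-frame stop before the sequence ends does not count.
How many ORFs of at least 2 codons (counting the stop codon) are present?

5

Reverse complement (5'→3'): TACATCGATTTGATCTATGTGCAACAGGTCAGCACCGCTATTGAGCCATTTCACTACATAACATCACATCGAC
Frame +1: GTC GAT GTG ATG TTA TGT AGT GAA ATG GCT CAA TAG CGG TGC TGA CCT GTT GCA CAT AGA TCA AAT CGA TGT — ATG at 10, stop TAG at 34 → 27 nt; ATG at 25, stop TAG at 34 → 12 nt.
Frame +2: TCG ATG TGA TGT TAT GTA GTG AAA TGG CTC AAT AGC GGT GCT GAC CTG TTG CAC ATA GAT CAA ATC GAT GTA — ATG at 5, stop TGA at 8 → 6 nt.
Frame +3: CGA TGT GAT GTT ATG TAG TGA AAT GGC TCA ATA GCG GTG CTG ACC TGT TGC ACA TAG ATC AAA TCG ATG — ATG at 15, stop TAG at 18 → 6 nt.
Frame -1: TAC ATC GAT TTG ATC TAT GTG CAA CAG GTC AGC ACC GCT ATT GAG CCA TTT CAC TAC ATA ACA TCA CAT CGA — no ATG→stop ORF.
Frame -2: ACA TCG ATT TGA TCT ATG TGC AAC AGG TCA GCA CCG CTA TTG AGC CAT TTC ACT ACA TAA CAT CAC ATC GAC — ATG at 17, stop TAA at 59 → 45 nt.
Frame -3: CAT CGA TTT GAT CTA TGT GCA ACA GGT CAG CAC CGC TAT TGA GCC ATT TCA CTA CAT AAC ATC ACA TCG — no ATG→stop ORF.
ORFs ≥ 2 codons: frame +1 10–36 (9 codons), frame +1 25–36 (4 codons), frame +2 5–10 (2 codons), frame +3 15–20 (2 codons), frame -2 17–61 (15 codons). Count = 5.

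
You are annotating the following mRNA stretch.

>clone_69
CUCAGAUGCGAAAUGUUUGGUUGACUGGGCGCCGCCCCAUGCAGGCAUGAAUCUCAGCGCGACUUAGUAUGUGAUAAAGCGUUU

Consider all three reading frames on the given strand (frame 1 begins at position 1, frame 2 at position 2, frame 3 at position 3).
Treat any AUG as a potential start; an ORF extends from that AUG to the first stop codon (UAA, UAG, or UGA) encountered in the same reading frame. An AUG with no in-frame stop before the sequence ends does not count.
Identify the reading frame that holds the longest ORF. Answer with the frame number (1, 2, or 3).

3

Frame 1: CUC AGA UGC GAA AUG UUU GGU UGA CUG GGC GCC GCC CCA UGC AGG CAU GAA UCU CAG CGC GAC UUA GUA UGU GAU AAA GCG UUU — AUG at 13, stop UGA at 22 → 12 nt.
Frame 2: UCA GAU GCG AAA UGU UUG GUU GAC UGG GCG CCG CCC CAU GCA GGC AUG AAU CUC AGC GCG ACU UAG UAU GUG AUA AAG CGU — AUG at 47, stop UAG at 65 → 21 nt.
Frame 3: CAG AUG CGA AAU GUU UGG UUG ACU GGG CGC CGC CCC AUG CAG GCA UGA AUC UCA GCG CGA CUU AGU AUG UGA UAA AGC GUU — AUG at 6, stop UGA at 48 → 45 nt; AUG at 39, stop UGA at 48 → 12 nt; AUG at 69, stop UGA at 72 → 6 nt.
Longest ORF is 45 nt in frame 3 (positions 6–50).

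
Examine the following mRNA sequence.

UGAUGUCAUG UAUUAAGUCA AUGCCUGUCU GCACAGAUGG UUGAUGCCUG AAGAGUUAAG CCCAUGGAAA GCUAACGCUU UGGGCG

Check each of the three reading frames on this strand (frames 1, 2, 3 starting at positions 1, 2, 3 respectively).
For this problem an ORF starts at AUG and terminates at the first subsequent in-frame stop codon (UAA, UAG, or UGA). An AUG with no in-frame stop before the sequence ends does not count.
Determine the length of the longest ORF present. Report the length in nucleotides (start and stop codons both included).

Frame 1: UGA UGU CAU GUA UUA AGU CAA UGC CUG UCU GCA CAG AUG GUU GAU GCC UGA AGA GUU AAG CCC AUG GAA AGC UAA CGC UUU GGG — AUG at 37, stop UGA at 49 → 15 nt; AUG at 64, stop UAA at 73 → 12 nt.
Frame 2: GAU GUC AUG UAU UAA GUC AAU GCC UGU CUG CAC AGA UGG UUG AUG CCU GAA GAG UUA AGC CCA UGG AAA GCU AAC GCU UUG GGC — AUG at 8, stop UAA at 14 → 9 nt.
Frame 3: AUG UCA UGU AUU AAG UCA AUG CCU GUC UGC ACA GAU GGU UGA UGC CUG AAG AGU UAA GCC CAU GGA AAG CUA ACG CUU UGG GCG — AUG at 3, stop UGA at 42 → 42 nt; AUG at 21, stop UGA at 42 → 24 nt.
Longest: frame 3, positions 3–44, 42 nt = 14 codons = 13 aa. → 42 nucleotides.

42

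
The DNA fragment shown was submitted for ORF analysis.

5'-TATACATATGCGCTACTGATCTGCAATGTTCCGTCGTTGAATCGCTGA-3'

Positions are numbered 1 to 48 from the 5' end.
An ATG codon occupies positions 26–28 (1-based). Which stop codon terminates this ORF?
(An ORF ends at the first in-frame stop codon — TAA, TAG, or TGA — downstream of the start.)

Codons from position 26: ATG (26–28), TTC (29–31), CGT (32–34), CGT (35–37), TGA (38–40).
The first in-frame stop codon is TGA.

TGA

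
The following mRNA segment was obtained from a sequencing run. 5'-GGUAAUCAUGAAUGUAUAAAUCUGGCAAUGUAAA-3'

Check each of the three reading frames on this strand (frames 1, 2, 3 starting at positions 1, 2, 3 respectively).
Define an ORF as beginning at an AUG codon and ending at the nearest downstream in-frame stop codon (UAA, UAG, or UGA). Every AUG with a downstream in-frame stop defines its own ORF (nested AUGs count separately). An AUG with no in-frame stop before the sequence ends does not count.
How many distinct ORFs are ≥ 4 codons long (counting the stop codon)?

Frame 1: GGU AAU CAU GAA UGU AUA AAU CUG GCA AUG UAA — AUG at 28, stop UAA at 31 → 6 nt.
Frame 2: GUA AUC AUG AAU GUA UAA AUC UGG CAA UGU AAA — AUG at 8, stop UAA at 17 → 12 nt.
Frame 3: UAA UCA UGA AUG UAU AAA UCU GGC AAU GUA — no AUG→stop ORF.
ORFs ≥ 4 codons: frame 2 8–19 (4 codons). Count = 1.

1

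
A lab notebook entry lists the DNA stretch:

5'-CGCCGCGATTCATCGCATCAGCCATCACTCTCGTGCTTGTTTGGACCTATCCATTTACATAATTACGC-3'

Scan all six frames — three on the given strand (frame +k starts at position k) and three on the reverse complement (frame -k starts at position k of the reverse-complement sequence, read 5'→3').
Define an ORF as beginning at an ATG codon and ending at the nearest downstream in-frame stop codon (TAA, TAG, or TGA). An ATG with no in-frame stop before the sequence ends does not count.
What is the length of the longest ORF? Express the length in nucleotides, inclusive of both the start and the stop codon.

Reverse complement (5'→3'): GCGTAATTATGTAAATGGATAGGTCCAAACAAGCACGAGAGTGATGGCTGATGCGATGAATCGCGGCG
Frame +1: CGC CGC GAT TCA TCG CAT CAG CCA TCA CTC TCG TGC TTG TTT GGA CCT ATC CAT TTA CAT AAT TAC — no ATG→stop ORF.
Frame +2: GCC GCG ATT CAT CGC ATC AGC CAT CAC TCT CGT GCT TGT TTG GAC CTA TCC ATT TAC ATA ATT ACG — no ATG→stop ORF.
Frame +3: CCG CGA TTC ATC GCA TCA GCC ATC ACT CTC GTG CTT GTT TGG ACC TAT CCA TTT ACA TAA TTA CGC — no ATG→stop ORF.
Frame -1: GCG TAA TTA TGT AAA TGG ATA GGT CCA AAC AAG CAC GAG AGT GAT GGC TGA TGC GAT GAA TCG CGG — no ATG→stop ORF.
Frame -2: CGT AAT TAT GTA AAT GGA TAG GTC CAA ACA AGC ACG AGA GTG ATG GCT GAT GCG ATG AAT CGC GGC — no ATG→stop ORF.
Frame -3: GTA ATT ATG TAA ATG GAT AGG TCC AAA CAA GCA CGA GAG TGA TGG CTG ATG CGA TGA ATC GCG GCG — ATG at 9, stop TAA at 12 → 6 nt; ATG at 15, stop TGA at 42 → 30 nt; ATG at 51, stop TGA at 57 → 9 nt.
Longest: frame -3, positions 15–44, 30 nt = 10 codons = 9 aa. → 30 nucleotides.

30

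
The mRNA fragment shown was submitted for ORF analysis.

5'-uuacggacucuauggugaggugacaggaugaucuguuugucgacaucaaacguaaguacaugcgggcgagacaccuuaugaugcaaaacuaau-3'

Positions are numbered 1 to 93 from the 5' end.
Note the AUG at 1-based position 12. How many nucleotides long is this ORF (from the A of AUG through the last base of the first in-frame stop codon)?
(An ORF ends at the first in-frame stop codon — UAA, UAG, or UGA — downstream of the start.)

12

Codons from position 12: AUG (12–14), GUG (15–17), AGG (18–20), UGA (21–23).
UGA is the first in-frame stop; ORF spans 12–23, 12 nucleotides.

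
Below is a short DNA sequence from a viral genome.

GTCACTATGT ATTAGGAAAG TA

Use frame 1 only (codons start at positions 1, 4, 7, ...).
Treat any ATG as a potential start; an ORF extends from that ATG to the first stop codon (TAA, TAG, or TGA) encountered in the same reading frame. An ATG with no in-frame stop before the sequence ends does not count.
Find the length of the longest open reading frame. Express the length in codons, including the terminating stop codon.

3

Frame 1: GTC ACT ATG TAT TAG GAA AGT — ATG at 7, stop TAG at 13 → 9 nt.
Longest: frame 1, positions 7–15, 9 nt = 3 codons = 2 aa. → 3 codons.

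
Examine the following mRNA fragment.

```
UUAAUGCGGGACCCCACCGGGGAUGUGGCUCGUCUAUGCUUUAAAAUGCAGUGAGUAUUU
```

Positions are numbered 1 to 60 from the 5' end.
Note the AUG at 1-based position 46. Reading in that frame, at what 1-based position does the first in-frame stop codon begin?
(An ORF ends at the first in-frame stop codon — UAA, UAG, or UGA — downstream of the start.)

52

Codons from position 46: AUG (46–48), CAG (49–51), UGA (52–54).
UGA is a stop codon; it begins at position 52.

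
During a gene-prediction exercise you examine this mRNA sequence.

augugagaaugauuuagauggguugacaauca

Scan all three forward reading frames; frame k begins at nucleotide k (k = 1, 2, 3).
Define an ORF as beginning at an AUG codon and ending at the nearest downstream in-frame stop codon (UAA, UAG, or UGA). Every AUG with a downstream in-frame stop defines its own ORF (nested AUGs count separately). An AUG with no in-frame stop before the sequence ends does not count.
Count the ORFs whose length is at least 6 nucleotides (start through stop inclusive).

Frame 1: AUG UGA GAA UGA UUU AGA UGG GUU GAC AAU — AUG at 1, stop UGA at 4 → 6 nt.
Frame 2: UGU GAG AAU GAU UUA GAU GGG UUG ACA AUC — no AUG→stop ORF.
Frame 3: GUG AGA AUG AUU UAG AUG GGU UGA CAA UCA — AUG at 9, stop UAG at 15 → 9 nt; AUG at 18, stop UGA at 24 → 9 nt.
ORFs ≥ 6 nucleotides: frame 1 1–6 (6 nucleotides), frame 3 9–17 (9 nucleotides), frame 3 18–26 (9 nucleotides). Count = 3.

3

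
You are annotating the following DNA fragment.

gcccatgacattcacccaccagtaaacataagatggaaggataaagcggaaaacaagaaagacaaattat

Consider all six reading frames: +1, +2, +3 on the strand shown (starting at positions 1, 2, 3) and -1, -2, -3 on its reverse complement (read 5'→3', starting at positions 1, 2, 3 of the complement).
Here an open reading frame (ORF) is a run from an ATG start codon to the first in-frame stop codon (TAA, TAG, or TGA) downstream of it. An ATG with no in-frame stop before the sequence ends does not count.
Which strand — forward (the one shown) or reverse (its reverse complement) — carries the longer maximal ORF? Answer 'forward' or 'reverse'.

forward

Reverse complement (5'→3'): ATAATTTGTCTTTCTTGTTTTCCGCTTTATCCTTCCATCTTATGTTTACTGGTGGGTGAATGTCATGGGC
Frame +1: GCC CAT GAC ATT CAC CCA CCA GTA AAC ATA AGA TGG AAG GAT AAA GCG GAA AAC AAG AAA GAC AAA TTA — no ATG→stop ORF.
Frame +2: CCC ATG ACA TTC ACC CAC CAG TAA ACA TAA GAT GGA AGG ATA AAG CGG AAA ACA AGA AAG ACA AAT TAT — ATG at 5, stop TAA at 23 → 21 nt.
Frame +3: CCA TGA CAT TCA CCC ACC AGT AAA CAT AAG ATG GAA GGA TAA AGC GGA AAA CAA GAA AGA CAA ATT — ATG at 33, stop TAA at 42 → 12 nt.
Frame -1: ATA ATT TGT CTT TCT TGT TTT CCG CTT TAT CCT TCC ATC TTA TGT TTA CTG GTG GGT GAA TGT CAT GGG — no ATG→stop ORF.
Frame -2: TAA TTT GTC TTT CTT GTT TTC CGC TTT ATC CTT CCA TCT TAT GTT TAC TGG TGG GTG AAT GTC ATG GGC — no ATG→stop ORF.
Frame -3: AAT TTG TCT TTC TTG TTT TCC GCT TTA TCC TTC CAT CTT ATG TTT ACT GGT GGG TGA ATG TCA TGG — ATG at 42, stop TGA at 57 → 18 nt.
Forward-strand max 21 nt; reverse-strand max 18 nt. The forward strand has the longer ORF.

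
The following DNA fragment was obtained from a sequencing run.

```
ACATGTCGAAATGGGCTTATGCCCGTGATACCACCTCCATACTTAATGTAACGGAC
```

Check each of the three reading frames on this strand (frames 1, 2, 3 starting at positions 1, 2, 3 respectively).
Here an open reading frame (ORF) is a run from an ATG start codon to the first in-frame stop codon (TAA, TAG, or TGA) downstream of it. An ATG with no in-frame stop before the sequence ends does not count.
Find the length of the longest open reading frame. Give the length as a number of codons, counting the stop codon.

Frame 1: ACA TGT CGA AAT GGG CTT ATG CCC GTG ATA CCA CCT CCA TAC TTA ATG TAA CGG — ATG at 19, stop TAA at 49 → 33 nt; ATG at 46, stop TAA at 49 → 6 nt.
Frame 2: CAT GTC GAA ATG GGC TTA TGC CCG TGA TAC CAC CTC CAT ACT TAA TGT AAC GGA — ATG at 11, stop TGA at 26 → 18 nt.
Frame 3: ATG TCG AAA TGG GCT TAT GCC CGT GAT ACC ACC TCC ATA CTT AAT GTA ACG GAC — no ATG→stop ORF.
Longest: frame 1, positions 19–51, 33 nt = 11 codons = 10 aa. → 11 codons.

11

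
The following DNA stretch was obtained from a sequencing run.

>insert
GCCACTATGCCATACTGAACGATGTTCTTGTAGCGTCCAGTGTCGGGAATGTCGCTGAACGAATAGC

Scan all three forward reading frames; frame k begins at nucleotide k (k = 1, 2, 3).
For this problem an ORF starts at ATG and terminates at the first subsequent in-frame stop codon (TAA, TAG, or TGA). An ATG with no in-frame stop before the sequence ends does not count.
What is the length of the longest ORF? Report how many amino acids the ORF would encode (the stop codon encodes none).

5

Frame 1: GCC ACT ATG CCA TAC TGA ACG ATG TTC TTG TAG CGT CCA GTG TCG GGA ATG TCG CTG AAC GAA TAG — ATG at 7, stop TGA at 16 → 12 nt; ATG at 22, stop TAG at 31 → 12 nt; ATG at 49, stop TAG at 64 → 18 nt.
Frame 2: CCA CTA TGC CAT ACT GAA CGA TGT TCT TGT AGC GTC CAG TGT CGG GAA TGT CGC TGA ACG AAT AGC — no ATG→stop ORF.
Frame 3: CAC TAT GCC ATA CTG AAC GAT GTT CTT GTA GCG TCC AGT GTC GGG AAT GTC GCT GAA CGA ATA — no ATG→stop ORF.
Longest: frame 1, positions 49–66, 18 nt = 6 codons = 5 aa. → 5 amino acids.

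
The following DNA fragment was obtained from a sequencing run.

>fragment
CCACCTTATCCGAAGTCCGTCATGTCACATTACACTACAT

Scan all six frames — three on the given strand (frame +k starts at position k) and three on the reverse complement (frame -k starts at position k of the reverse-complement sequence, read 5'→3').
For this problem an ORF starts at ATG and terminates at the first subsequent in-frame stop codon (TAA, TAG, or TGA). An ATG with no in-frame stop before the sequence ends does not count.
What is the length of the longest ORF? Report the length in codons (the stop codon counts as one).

Reverse complement (5'→3'): ATGTAGTGTAATGTGACATGACGGACTTCGGATAAGGTGG
Frame +1: CCA CCT TAT CCG AAG TCC GTC ATG TCA CAT TAC ACT ACA — no ATG→stop ORF.
Frame +2: CAC CTT ATC CGA AGT CCG TCA TGT CAC ATT ACA CTA CAT — no ATG→stop ORF.
Frame +3: ACC TTA TCC GAA GTC CGT CAT GTC ACA TTA CAC TAC — no ATG→stop ORF.
Frame -1: ATG TAG TGT AAT GTG ACA TGA CGG ACT TCG GAT AAG GTG — ATG at 1, stop TAG at 4 → 6 nt.
Frame -2: TGT AGT GTA ATG TGA CAT GAC GGA CTT CGG ATA AGG TGG — ATG at 11, stop TGA at 14 → 6 nt.
Frame -3: GTA GTG TAA TGT GAC ATG ACG GAC TTC GGA TAA GGT — ATG at 18, stop TAA at 33 → 18 nt.
Longest: frame -3, positions 18–35, 18 nt = 6 codons = 5 aa. → 6 codons.

6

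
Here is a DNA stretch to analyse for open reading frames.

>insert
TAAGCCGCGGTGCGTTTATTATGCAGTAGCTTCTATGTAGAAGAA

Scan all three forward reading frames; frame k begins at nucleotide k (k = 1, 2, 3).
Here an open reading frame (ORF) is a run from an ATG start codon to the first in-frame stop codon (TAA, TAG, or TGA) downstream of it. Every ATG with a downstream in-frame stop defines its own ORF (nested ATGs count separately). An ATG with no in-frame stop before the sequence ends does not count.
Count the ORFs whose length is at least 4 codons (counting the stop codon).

Frame 1: TAA GCC GCG GTG CGT TTA TTA TGC AGT AGC TTC TAT GTA GAA GAA — no ATG→stop ORF.
Frame 2: AAG CCG CGG TGC GTT TAT TAT GCA GTA GCT TCT ATG TAG AAG — ATG at 35, stop TAG at 38 → 6 nt.
Frame 3: AGC CGC GGT GCG TTT ATT ATG CAG TAG CTT CTA TGT AGA AGA — ATG at 21, stop TAG at 27 → 9 nt.
No ORF reaches 4 codons. Count = 0.

0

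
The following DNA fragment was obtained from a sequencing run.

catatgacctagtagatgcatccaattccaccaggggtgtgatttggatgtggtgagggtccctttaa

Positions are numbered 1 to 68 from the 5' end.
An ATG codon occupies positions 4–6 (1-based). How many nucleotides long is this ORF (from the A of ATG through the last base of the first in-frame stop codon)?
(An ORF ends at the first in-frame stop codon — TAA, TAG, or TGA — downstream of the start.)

Codons from position 4: ATG (4–6), ACC (7–9), TAG (10–12).
TAG is the first in-frame stop; ORF spans 4–12, 9 nucleotides.

9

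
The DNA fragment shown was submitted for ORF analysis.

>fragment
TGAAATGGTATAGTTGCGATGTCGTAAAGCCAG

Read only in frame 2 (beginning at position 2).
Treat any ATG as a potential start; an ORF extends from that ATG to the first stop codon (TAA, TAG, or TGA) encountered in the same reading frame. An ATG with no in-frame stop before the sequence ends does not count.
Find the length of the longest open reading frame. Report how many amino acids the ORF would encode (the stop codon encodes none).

2

Frame 2: GAA ATG GTA TAG TTG CGA TGT CGT AAA GCC — ATG at 5, stop TAG at 11 → 9 nt.
Longest: frame 2, positions 5–13, 9 nt = 3 codons = 2 aa. → 2 amino acids.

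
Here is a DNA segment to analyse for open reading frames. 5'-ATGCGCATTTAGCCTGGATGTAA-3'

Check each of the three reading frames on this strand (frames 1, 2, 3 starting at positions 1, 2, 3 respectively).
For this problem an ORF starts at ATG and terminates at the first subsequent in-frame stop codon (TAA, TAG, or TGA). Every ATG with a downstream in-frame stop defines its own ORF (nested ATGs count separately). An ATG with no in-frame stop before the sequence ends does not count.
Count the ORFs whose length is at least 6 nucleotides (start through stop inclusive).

Frame 1: ATG CGC ATT TAG CCT GGA TGT — ATG at 1, stop TAG at 10 → 12 nt.
Frame 2: TGC GCA TTT AGC CTG GAT GTA — no ATG→stop ORF.
Frame 3: GCG CAT TTA GCC TGG ATG TAA — ATG at 18, stop TAA at 21 → 6 nt.
ORFs ≥ 6 nucleotides: frame 1 1–12 (12 nucleotides), frame 3 18–23 (6 nucleotides). Count = 2.

2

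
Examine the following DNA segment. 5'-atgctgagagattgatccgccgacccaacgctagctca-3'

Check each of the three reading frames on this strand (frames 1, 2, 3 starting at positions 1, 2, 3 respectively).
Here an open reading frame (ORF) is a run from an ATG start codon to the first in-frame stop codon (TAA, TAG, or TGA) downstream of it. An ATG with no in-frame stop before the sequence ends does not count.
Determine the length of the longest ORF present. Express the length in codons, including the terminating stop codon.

5

Frame 1: ATG CTG AGA GAT TGA TCC GCC GAC CCA ACG CTA GCT — ATG at 1, stop TGA at 13 → 15 nt.
Frame 2: TGC TGA GAG ATT GAT CCG CCG ACC CAA CGC TAG CTC — no ATG→stop ORF.
Frame 3: GCT GAG AGA TTG ATC CGC CGA CCC AAC GCT AGC TCA — no ATG→stop ORF.
Longest: frame 1, positions 1–15, 15 nt = 5 codons = 4 aa. → 5 codons.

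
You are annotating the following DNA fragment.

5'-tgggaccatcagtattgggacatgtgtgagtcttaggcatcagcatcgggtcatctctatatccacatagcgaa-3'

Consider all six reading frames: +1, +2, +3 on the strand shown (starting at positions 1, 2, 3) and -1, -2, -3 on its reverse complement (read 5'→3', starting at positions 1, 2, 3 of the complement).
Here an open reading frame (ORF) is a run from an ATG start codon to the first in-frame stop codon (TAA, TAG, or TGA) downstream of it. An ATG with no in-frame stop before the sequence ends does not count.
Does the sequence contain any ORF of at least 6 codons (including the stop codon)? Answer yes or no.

no

Reverse complement (5'→3'): TTCGCTATGTGGATATAGAGATGACCCGATGCTGATGCCTAAGACTCACACATGTCCCAATACTGATGGTCCCA
Frame +1: TGG GAC CAT CAG TAT TGG GAC ATG TGT GAG TCT TAG GCA TCA GCA TCG GGT CAT CTC TAT ATC CAC ATA GCG — ATG at 22, stop TAG at 34 → 15 nt.
Frame +2: GGG ACC ATC AGT ATT GGG ACA TGT GTG AGT CTT AGG CAT CAG CAT CGG GTC ATC TCT ATA TCC ACA TAG CGA — no ATG→stop ORF.
Frame +3: GGA CCA TCA GTA TTG GGA CAT GTG TGA GTC TTA GGC ATC AGC ATC GGG TCA TCT CTA TAT CCA CAT AGC GAA — no ATG→stop ORF.
Frame -1: TTC GCT ATG TGG ATA TAG AGA TGA CCC GAT GCT GAT GCC TAA GAC TCA CAC ATG TCC CAA TAC TGA TGG TCC — ATG at 7, stop TAG at 16 → 12 nt; ATG at 52, stop TGA at 64 → 15 nt.
Frame -2: TCG CTA TGT GGA TAT AGA GAT GAC CCG ATG CTG ATG CCT AAG ACT CAC ACA TGT CCC AAT ACT GAT GGT CCC — no ATG→stop ORF.
Frame -3: CGC TAT GTG GAT ATA GAG ATG ACC CGA TGC TGA TGC CTA AGA CTC ACA CAT GTC CCA ATA CTG ATG GTC CCA — ATG at 21, stop TGA at 33 → 15 nt.
Largest ORF found is 5 codons < 6, so no.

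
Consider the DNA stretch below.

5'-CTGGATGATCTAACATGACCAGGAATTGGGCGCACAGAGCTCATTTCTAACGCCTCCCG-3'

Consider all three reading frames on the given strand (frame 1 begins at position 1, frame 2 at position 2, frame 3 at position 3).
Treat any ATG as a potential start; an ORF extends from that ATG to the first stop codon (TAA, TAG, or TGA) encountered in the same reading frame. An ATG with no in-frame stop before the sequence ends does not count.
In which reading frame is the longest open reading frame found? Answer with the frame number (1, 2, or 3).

Frame 1: CTG GAT GAT CTA ACA TGA CCA GGA ATT GGG CGC ACA GAG CTC ATT TCT AAC GCC TCC — no ATG→stop ORF.
Frame 2: TGG ATG ATC TAA CAT GAC CAG GAA TTG GGC GCA CAG AGC TCA TTT CTA ACG CCT CCC — ATG at 5, stop TAA at 11 → 9 nt.
Frame 3: GGA TGA TCT AAC ATG ACC AGG AAT TGG GCG CAC AGA GCT CAT TTC TAA CGC CTC CCG — ATG at 15, stop TAA at 48 → 36 nt.
Longest ORF is 36 nt in frame 3 (positions 15–50).

3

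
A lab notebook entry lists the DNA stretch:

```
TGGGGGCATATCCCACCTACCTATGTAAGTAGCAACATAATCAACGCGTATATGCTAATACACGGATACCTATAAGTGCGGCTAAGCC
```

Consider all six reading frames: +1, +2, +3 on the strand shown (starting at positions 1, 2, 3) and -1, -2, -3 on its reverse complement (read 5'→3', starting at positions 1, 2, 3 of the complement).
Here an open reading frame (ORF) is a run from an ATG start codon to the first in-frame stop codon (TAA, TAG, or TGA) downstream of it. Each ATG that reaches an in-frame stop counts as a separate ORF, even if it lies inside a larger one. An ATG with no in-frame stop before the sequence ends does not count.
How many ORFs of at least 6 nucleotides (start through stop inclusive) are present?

3

Reverse complement (5'→3'): GGCTTAGCCGCACTTATAGGTATCCGTGTATTAGCATATACGCGTTGATTATGTTGCTACTTACATAGGTAGGTGGGATATGCCCCCA
Frame +1: TGG GGG CAT ATC CCA CCT ACC TAT GTA AGT AGC AAC ATA ATC AAC GCG TAT ATG CTA ATA CAC GGA TAC CTA TAA GTG CGG CTA AGC — ATG at 52, stop TAA at 73 → 24 nt.
Frame +2: GGG GGC ATA TCC CAC CTA CCT ATG TAA GTA GCA ACA TAA TCA ACG CGT ATA TGC TAA TAC ACG GAT ACC TAT AAG TGC GGC TAA GCC — ATG at 23, stop TAA at 26 → 6 nt.
Frame +3: GGG GCA TAT CCC ACC TAC CTA TGT AAG TAG CAA CAT AAT CAA CGC GTA TAT GCT AAT ACA CGG ATA CCT ATA AGT GCG GCT AAG — no ATG→stop ORF.
Frame -1: GGC TTA GCC GCA CTT ATA GGT ATC CGT GTA TTA GCA TAT ACG CGT TGA TTA TGT TGC TAC TTA CAT AGG TAG GTG GGA TAT GCC CCC — no ATG→stop ORF.
Frame -2: GCT TAG CCG CAC TTA TAG GTA TCC GTG TAT TAG CAT ATA CGC GTT GAT TAT GTT GCT ACT TAC ATA GGT AGG TGG GAT ATG CCC CCA — no ATG→stop ORF.
Frame -3: CTT AGC CGC ACT TAT AGG TAT CCG TGT ATT AGC ATA TAC GCG TTG ATT ATG TTG CTA CTT ACA TAG GTA GGT GGG ATA TGC CCC — ATG at 51, stop TAG at 66 → 18 nt.
ORFs ≥ 6 nucleotides: frame +1 52–75 (24 nucleotides), frame +2 23–28 (6 nucleotides), frame -3 51–68 (18 nucleotides). Count = 3.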